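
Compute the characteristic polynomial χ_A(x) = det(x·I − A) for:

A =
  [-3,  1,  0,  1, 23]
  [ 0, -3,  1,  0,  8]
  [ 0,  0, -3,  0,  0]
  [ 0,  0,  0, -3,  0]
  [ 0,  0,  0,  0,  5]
x^5 + 7*x^4 - 6*x^3 - 162*x^2 - 459*x - 405

Expanding det(x·I − A) (e.g. by cofactor expansion or by noting that A is similar to its Jordan form J, which has the same characteristic polynomial as A) gives
  χ_A(x) = x^5 + 7*x^4 - 6*x^3 - 162*x^2 - 459*x - 405
which factors as (x - 5)*(x + 3)^4. The eigenvalues (with algebraic multiplicities) are λ = -3 with multiplicity 4, λ = 5 with multiplicity 1.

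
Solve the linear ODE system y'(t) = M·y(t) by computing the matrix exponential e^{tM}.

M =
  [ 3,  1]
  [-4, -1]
e^{tM} =
  [2*t*exp(t) + exp(t), t*exp(t)]
  [-4*t*exp(t), -2*t*exp(t) + exp(t)]

Strategy: write M = P · J · P⁻¹ where J is a Jordan canonical form, so e^{tM} = P · e^{tJ} · P⁻¹, and e^{tJ} can be computed block-by-block.

M has Jordan form
J =
  [1, 1]
  [0, 1]
(up to reordering of blocks).

Per-block formulas:
  For a 2×2 Jordan block J_2(1): exp(t · J_2(1)) = e^(1t)·(I + t·N), where N is the 2×2 nilpotent shift.

After assembling e^{tJ} and conjugating by P, we get:

e^{tM} =
  [2*t*exp(t) + exp(t), t*exp(t)]
  [-4*t*exp(t), -2*t*exp(t) + exp(t)]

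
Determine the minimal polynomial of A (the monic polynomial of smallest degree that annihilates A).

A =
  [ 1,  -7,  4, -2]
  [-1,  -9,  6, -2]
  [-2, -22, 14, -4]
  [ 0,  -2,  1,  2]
x^2 - 4*x + 4

The characteristic polynomial is χ_A(x) = (x - 2)^4, so the eigenvalues are known. The minimal polynomial is
  m_A(x) = Π_λ (x − λ)^{k_λ}
where k_λ is the size of the *largest* Jordan block for λ (equivalently, the smallest k with (A − λI)^k v = 0 for every generalised eigenvector v of λ).

  λ = 2: largest Jordan block has size 2, contributing (x − 2)^2

So m_A(x) = (x - 2)^2 = x^2 - 4*x + 4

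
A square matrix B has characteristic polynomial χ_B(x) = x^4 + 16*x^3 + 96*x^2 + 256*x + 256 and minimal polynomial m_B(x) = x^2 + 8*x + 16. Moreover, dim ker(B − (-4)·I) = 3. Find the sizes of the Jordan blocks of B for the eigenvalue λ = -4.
Block sizes for λ = -4: [2, 1, 1]

Step 1 — from the characteristic polynomial, algebraic multiplicity of λ = -4 is 4. From dim ker(B − (-4)·I) = 3, there are exactly 3 Jordan blocks for λ = -4.
Step 2 — from the minimal polynomial, the factor (x + 4)^2 tells us the largest block for λ = -4 has size 2.
Step 3 — with total size 4, 3 blocks, and largest block 2, the block sizes (in nonincreasing order) are [2, 1, 1].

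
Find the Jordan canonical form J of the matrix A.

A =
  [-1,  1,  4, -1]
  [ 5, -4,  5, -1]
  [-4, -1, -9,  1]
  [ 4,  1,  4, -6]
J_3(-5) ⊕ J_1(-5)

The characteristic polynomial is
  det(x·I − A) = x^4 + 20*x^3 + 150*x^2 + 500*x + 625 = (x + 5)^4

Eigenvalues and multiplicities (the geometric multiplicity of λ is n − rank(A − λI), which equals the number of Jordan blocks for λ):
  λ = -5: algebraic multiplicity = 4, geometric multiplicity = 2

Determining the block sizes for each eigenvalue:
  λ = -5: with am = 4 and gm = 2, the partition is not yet determined (e.g. several partitions of 4 into 2 parts exist). Let N = A − (-5)·I. Computing rank(N^1) = 2, rank(N^2) = 1, rank(N^3) = 0; the number of blocks of size ≥ j is rank(N^{j−1}) − rank(N^j), giving [2, 1, 1]. So we have 1 block(s) of size 3, 1 block(s) of size 1 → block sizes [3, 1]

Assembling the blocks gives a Jordan form
J =
  [-5,  1,  0,  0]
  [ 0, -5,  1,  0]
  [ 0,  0, -5,  0]
  [ 0,  0,  0, -5]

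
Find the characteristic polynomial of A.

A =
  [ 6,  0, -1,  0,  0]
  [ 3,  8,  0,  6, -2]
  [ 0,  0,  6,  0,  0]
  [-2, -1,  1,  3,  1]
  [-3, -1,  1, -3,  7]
x^5 - 30*x^4 + 360*x^3 - 2160*x^2 + 6480*x - 7776

Expanding det(x·I − A) (e.g. by cofactor expansion or by noting that A is similar to its Jordan form J, which has the same characteristic polynomial as A) gives
  χ_A(x) = x^5 - 30*x^4 + 360*x^3 - 2160*x^2 + 6480*x - 7776
which factors as (x - 6)^5. The eigenvalues (with algebraic multiplicities) are λ = 6 with multiplicity 5.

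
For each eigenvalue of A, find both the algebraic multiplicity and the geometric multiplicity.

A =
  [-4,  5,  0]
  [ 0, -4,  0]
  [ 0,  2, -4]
λ = -4: alg = 3, geom = 2

Step 1 — factor the characteristic polynomial to read off the algebraic multiplicities:
  χ_A(x) = (x + 4)^3

Step 2 — compute geometric multiplicities via the rank-nullity identity g(λ) = n − rank(A − λI):
  rank(A − (-4)·I) = 1, so dim ker(A − (-4)·I) = n − 1 = 2

Summary:
  λ = -4: algebraic multiplicity = 3, geometric multiplicity = 2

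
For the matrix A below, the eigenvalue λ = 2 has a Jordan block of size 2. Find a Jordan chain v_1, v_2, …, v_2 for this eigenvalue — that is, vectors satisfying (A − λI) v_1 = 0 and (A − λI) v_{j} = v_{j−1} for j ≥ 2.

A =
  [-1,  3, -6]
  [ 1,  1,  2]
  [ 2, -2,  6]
A Jordan chain for λ = 2 of length 2:
v_1 = (-3, 1, 2)ᵀ
v_2 = (1, 0, 0)ᵀ

Let N = A − (2)·I. We want v_2 with N^2 v_2 = 0 but N^1 v_2 ≠ 0; then v_{j-1} := N · v_j for j = 2, …, 2.

Pick v_2 = (1, 0, 0)ᵀ.
Then v_1 = N · v_2 = (-3, 1, 2)ᵀ.

Sanity check: (A − (2)·I) v_1 = (0, 0, 0)ᵀ = 0. ✓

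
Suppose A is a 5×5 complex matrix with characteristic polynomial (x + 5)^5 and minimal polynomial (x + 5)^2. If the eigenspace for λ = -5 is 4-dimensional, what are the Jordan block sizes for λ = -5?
Block sizes for λ = -5: [2, 1, 1, 1]

Step 1 — from the characteristic polynomial, algebraic multiplicity of λ = -5 is 5. From dim ker(A − (-5)·I) = 4, there are exactly 4 Jordan blocks for λ = -5.
Step 2 — from the minimal polynomial, the factor (x + 5)^2 tells us the largest block for λ = -5 has size 2.
Step 3 — with total size 5, 4 blocks, and largest block 2, the block sizes (in nonincreasing order) are [2, 1, 1, 1].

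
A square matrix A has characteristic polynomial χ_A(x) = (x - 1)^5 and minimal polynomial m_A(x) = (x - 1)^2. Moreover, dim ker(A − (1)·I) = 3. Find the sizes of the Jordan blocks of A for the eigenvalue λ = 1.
Block sizes for λ = 1: [2, 2, 1]

Step 1 — from the characteristic polynomial, algebraic multiplicity of λ = 1 is 5. From dim ker(A − (1)·I) = 3, there are exactly 3 Jordan blocks for λ = 1.
Step 2 — from the minimal polynomial, the factor (x − 1)^2 tells us the largest block for λ = 1 has size 2.
Step 3 — with total size 5, 3 blocks, and largest block 2, the block sizes (in nonincreasing order) are [2, 2, 1].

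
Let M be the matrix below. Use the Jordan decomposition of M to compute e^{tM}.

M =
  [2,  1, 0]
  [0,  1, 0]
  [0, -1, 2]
e^{tM} =
  [exp(2*t), exp(2*t) - exp(t), 0]
  [0, exp(t), 0]
  [0, -exp(2*t) + exp(t), exp(2*t)]

Strategy: write M = P · J · P⁻¹ where J is a Jordan canonical form, so e^{tM} = P · e^{tJ} · P⁻¹, and e^{tJ} can be computed block-by-block.

M has Jordan form
J =
  [1, 0, 0]
  [0, 2, 0]
  [0, 0, 2]
(up to reordering of blocks).

Per-block formulas:
  For a 1×1 block at λ = 2: exp(t · [2]) = [e^(2t)].
  For a 1×1 block at λ = 1: exp(t · [1]) = [e^(1t)].

After assembling e^{tJ} and conjugating by P, we get:

e^{tM} =
  [exp(2*t), exp(2*t) - exp(t), 0]
  [0, exp(t), 0]
  [0, -exp(2*t) + exp(t), exp(2*t)]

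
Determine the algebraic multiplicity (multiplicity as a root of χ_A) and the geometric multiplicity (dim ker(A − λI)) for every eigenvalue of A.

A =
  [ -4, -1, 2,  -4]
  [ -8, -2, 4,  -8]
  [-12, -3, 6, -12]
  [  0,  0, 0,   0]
λ = 0: alg = 4, geom = 3

Step 1 — factor the characteristic polynomial to read off the algebraic multiplicities:
  χ_A(x) = x^4

Step 2 — compute geometric multiplicities via the rank-nullity identity g(λ) = n − rank(A − λI):
  rank(A − (0)·I) = 1, so dim ker(A − (0)·I) = n − 1 = 3

Summary:
  λ = 0: algebraic multiplicity = 4, geometric multiplicity = 3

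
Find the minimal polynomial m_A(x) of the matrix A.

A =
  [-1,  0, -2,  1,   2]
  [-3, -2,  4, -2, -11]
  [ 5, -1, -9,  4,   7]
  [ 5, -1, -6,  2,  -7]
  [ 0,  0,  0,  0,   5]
x^5 + 5*x^4 - 14*x^3 - 126*x^2 - 243*x - 135

The characteristic polynomial is χ_A(x) = (x - 5)*(x + 1)*(x + 3)^3, so the eigenvalues are known. The minimal polynomial is
  m_A(x) = Π_λ (x − λ)^{k_λ}
where k_λ is the size of the *largest* Jordan block for λ (equivalently, the smallest k with (A − λI)^k v = 0 for every generalised eigenvector v of λ).

  λ = -3: largest Jordan block has size 3, contributing (x + 3)^3
  λ = -1: largest Jordan block has size 1, contributing (x + 1)
  λ = 5: largest Jordan block has size 1, contributing (x − 5)

So m_A(x) = (x - 5)*(x + 1)*(x + 3)^3 = x^5 + 5*x^4 - 14*x^3 - 126*x^2 - 243*x - 135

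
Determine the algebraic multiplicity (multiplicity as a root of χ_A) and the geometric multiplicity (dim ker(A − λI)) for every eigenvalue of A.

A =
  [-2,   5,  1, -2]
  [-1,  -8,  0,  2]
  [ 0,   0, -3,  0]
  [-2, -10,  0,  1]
λ = -3: alg = 4, geom = 2

Step 1 — factor the characteristic polynomial to read off the algebraic multiplicities:
  χ_A(x) = (x + 3)^4

Step 2 — compute geometric multiplicities via the rank-nullity identity g(λ) = n − rank(A − λI):
  rank(A − (-3)·I) = 2, so dim ker(A − (-3)·I) = n − 2 = 2

Summary:
  λ = -3: algebraic multiplicity = 4, geometric multiplicity = 2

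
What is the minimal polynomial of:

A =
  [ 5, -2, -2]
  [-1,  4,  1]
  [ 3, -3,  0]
x^2 - 6*x + 9

The characteristic polynomial is χ_A(x) = (x - 3)^3, so the eigenvalues are known. The minimal polynomial is
  m_A(x) = Π_λ (x − λ)^{k_λ}
where k_λ is the size of the *largest* Jordan block for λ (equivalently, the smallest k with (A − λI)^k v = 0 for every generalised eigenvector v of λ).

  λ = 3: largest Jordan block has size 2, contributing (x − 3)^2

So m_A(x) = (x - 3)^2 = x^2 - 6*x + 9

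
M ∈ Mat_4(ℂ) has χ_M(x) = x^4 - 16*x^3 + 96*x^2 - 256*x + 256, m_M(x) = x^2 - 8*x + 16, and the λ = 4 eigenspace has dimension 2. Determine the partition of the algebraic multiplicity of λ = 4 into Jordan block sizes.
Block sizes for λ = 4: [2, 2]

Step 1 — from the characteristic polynomial, algebraic multiplicity of λ = 4 is 4. From dim ker(M − (4)·I) = 2, there are exactly 2 Jordan blocks for λ = 4.
Step 2 — from the minimal polynomial, the factor (x − 4)^2 tells us the largest block for λ = 4 has size 2.
Step 3 — with total size 4, 2 blocks, and largest block 2, the block sizes (in nonincreasing order) are [2, 2].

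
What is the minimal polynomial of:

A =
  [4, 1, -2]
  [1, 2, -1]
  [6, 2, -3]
x^3 - 3*x^2 + 3*x - 1

The characteristic polynomial is χ_A(x) = (x - 1)^3, so the eigenvalues are known. The minimal polynomial is
  m_A(x) = Π_λ (x − λ)^{k_λ}
where k_λ is the size of the *largest* Jordan block for λ (equivalently, the smallest k with (A − λI)^k v = 0 for every generalised eigenvector v of λ).

  λ = 1: largest Jordan block has size 3, contributing (x − 1)^3

So m_A(x) = (x - 1)^3 = x^3 - 3*x^2 + 3*x - 1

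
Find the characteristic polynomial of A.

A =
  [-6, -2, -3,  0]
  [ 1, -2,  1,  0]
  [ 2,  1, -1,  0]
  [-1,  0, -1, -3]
x^4 + 12*x^3 + 54*x^2 + 108*x + 81

Expanding det(x·I − A) (e.g. by cofactor expansion or by noting that A is similar to its Jordan form J, which has the same characteristic polynomial as A) gives
  χ_A(x) = x^4 + 12*x^3 + 54*x^2 + 108*x + 81
which factors as (x + 3)^4. The eigenvalues (with algebraic multiplicities) are λ = -3 with multiplicity 4.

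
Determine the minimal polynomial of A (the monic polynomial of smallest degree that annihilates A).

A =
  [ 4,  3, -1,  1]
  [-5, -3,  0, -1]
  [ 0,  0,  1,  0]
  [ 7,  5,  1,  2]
x^3 - 3*x^2 + 3*x - 1

The characteristic polynomial is χ_A(x) = (x - 1)^4, so the eigenvalues are known. The minimal polynomial is
  m_A(x) = Π_λ (x − λ)^{k_λ}
where k_λ is the size of the *largest* Jordan block for λ (equivalently, the smallest k with (A − λI)^k v = 0 for every generalised eigenvector v of λ).

  λ = 1: largest Jordan block has size 3, contributing (x − 1)^3

So m_A(x) = (x - 1)^3 = x^3 - 3*x^2 + 3*x - 1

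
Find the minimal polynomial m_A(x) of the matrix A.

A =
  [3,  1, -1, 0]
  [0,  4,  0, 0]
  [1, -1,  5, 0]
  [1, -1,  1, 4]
x^2 - 8*x + 16

The characteristic polynomial is χ_A(x) = (x - 4)^4, so the eigenvalues are known. The minimal polynomial is
  m_A(x) = Π_λ (x − λ)^{k_λ}
where k_λ is the size of the *largest* Jordan block for λ (equivalently, the smallest k with (A − λI)^k v = 0 for every generalised eigenvector v of λ).

  λ = 4: largest Jordan block has size 2, contributing (x − 4)^2

So m_A(x) = (x - 4)^2 = x^2 - 8*x + 16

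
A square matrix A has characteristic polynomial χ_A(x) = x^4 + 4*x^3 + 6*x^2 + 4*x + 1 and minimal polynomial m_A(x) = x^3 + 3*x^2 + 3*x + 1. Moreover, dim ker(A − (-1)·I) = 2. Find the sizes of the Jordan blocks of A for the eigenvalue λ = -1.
Block sizes for λ = -1: [3, 1]

Step 1 — from the characteristic polynomial, algebraic multiplicity of λ = -1 is 4. From dim ker(A − (-1)·I) = 2, there are exactly 2 Jordan blocks for λ = -1.
Step 2 — from the minimal polynomial, the factor (x + 1)^3 tells us the largest block for λ = -1 has size 3.
Step 3 — with total size 4, 2 blocks, and largest block 3, the block sizes (in nonincreasing order) are [3, 1].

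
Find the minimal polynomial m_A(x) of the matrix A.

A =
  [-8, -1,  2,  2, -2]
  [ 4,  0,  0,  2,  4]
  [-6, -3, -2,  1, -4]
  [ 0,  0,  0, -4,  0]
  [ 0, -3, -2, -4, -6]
x^2 + 8*x + 16

The characteristic polynomial is χ_A(x) = (x + 4)^5, so the eigenvalues are known. The minimal polynomial is
  m_A(x) = Π_λ (x − λ)^{k_λ}
where k_λ is the size of the *largest* Jordan block for λ (equivalently, the smallest k with (A − λI)^k v = 0 for every generalised eigenvector v of λ).

  λ = -4: largest Jordan block has size 2, contributing (x + 4)^2

So m_A(x) = (x + 4)^2 = x^2 + 8*x + 16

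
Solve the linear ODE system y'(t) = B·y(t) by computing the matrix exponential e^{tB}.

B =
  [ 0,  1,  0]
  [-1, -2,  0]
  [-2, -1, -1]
e^{tB} =
  [t*exp(-t) + exp(-t), t*exp(-t), 0]
  [-t*exp(-t), -t*exp(-t) + exp(-t), 0]
  [-t^2*exp(-t)/2 - 2*t*exp(-t), -t^2*exp(-t)/2 - t*exp(-t), exp(-t)]

Strategy: write B = P · J · P⁻¹ where J is a Jordan canonical form, so e^{tB} = P · e^{tJ} · P⁻¹, and e^{tJ} can be computed block-by-block.

B has Jordan form
J =
  [-1,  1,  0]
  [ 0, -1,  1]
  [ 0,  0, -1]
(up to reordering of blocks).

Per-block formulas:
  For a 3×3 Jordan block J_3(-1): exp(t · J_3(-1)) = e^(-1t)·(I + t·N + (t^2/2)·N^2), where N is the 3×3 nilpotent shift.

After assembling e^{tJ} and conjugating by P, we get:

e^{tB} =
  [t*exp(-t) + exp(-t), t*exp(-t), 0]
  [-t*exp(-t), -t*exp(-t) + exp(-t), 0]
  [-t^2*exp(-t)/2 - 2*t*exp(-t), -t^2*exp(-t)/2 - t*exp(-t), exp(-t)]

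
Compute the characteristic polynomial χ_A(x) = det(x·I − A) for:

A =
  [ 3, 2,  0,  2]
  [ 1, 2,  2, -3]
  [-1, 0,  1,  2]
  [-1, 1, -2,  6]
x^4 - 12*x^3 + 54*x^2 - 108*x + 81

Expanding det(x·I − A) (e.g. by cofactor expansion or by noting that A is similar to its Jordan form J, which has the same characteristic polynomial as A) gives
  χ_A(x) = x^4 - 12*x^3 + 54*x^2 - 108*x + 81
which factors as (x - 3)^4. The eigenvalues (with algebraic multiplicities) are λ = 3 with multiplicity 4.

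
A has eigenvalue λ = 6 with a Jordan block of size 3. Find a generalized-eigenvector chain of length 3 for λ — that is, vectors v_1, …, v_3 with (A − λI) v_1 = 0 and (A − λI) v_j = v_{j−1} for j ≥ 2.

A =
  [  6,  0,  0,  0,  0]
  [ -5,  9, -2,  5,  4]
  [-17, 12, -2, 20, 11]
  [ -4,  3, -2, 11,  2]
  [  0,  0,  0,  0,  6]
A Jordan chain for λ = 6 of length 3:
v_1 = (0, -1, -4, -1, 0)ᵀ
v_2 = (0, -5, -17, -4, 0)ᵀ
v_3 = (1, 0, 0, 0, 0)ᵀ

Let N = A − (6)·I. We want v_3 with N^3 v_3 = 0 but N^2 v_3 ≠ 0; then v_{j-1} := N · v_j for j = 3, …, 2.

Pick v_3 = (1, 0, 0, 0, 0)ᵀ.
Then v_2 = N · v_3 = (0, -5, -17, -4, 0)ᵀ.
Then v_1 = N · v_2 = (0, -1, -4, -1, 0)ᵀ.

Sanity check: (A − (6)·I) v_1 = (0, 0, 0, 0, 0)ᵀ = 0. ✓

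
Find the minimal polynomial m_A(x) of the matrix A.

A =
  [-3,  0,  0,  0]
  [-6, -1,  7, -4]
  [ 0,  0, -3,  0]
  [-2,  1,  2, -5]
x^3 + 9*x^2 + 27*x + 27

The characteristic polynomial is χ_A(x) = (x + 3)^4, so the eigenvalues are known. The minimal polynomial is
  m_A(x) = Π_λ (x − λ)^{k_λ}
where k_λ is the size of the *largest* Jordan block for λ (equivalently, the smallest k with (A − λI)^k v = 0 for every generalised eigenvector v of λ).

  λ = -3: largest Jordan block has size 3, contributing (x + 3)^3

So m_A(x) = (x + 3)^3 = x^3 + 9*x^2 + 27*x + 27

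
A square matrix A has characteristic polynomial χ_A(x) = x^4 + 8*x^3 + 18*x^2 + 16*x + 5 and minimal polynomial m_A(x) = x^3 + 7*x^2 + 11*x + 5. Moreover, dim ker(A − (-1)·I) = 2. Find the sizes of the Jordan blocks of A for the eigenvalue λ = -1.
Block sizes for λ = -1: [2, 1]

Step 1 — from the characteristic polynomial, algebraic multiplicity of λ = -1 is 3. From dim ker(A − (-1)·I) = 2, there are exactly 2 Jordan blocks for λ = -1.
Step 2 — from the minimal polynomial, the factor (x + 1)^2 tells us the largest block for λ = -1 has size 2.
Step 3 — with total size 3, 2 blocks, and largest block 2, the block sizes (in nonincreasing order) are [2, 1].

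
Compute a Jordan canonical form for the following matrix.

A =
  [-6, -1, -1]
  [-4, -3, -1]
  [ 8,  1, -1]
J_2(-4) ⊕ J_1(-2)

The characteristic polynomial is
  det(x·I − A) = x^3 + 10*x^2 + 32*x + 32 = (x + 2)*(x + 4)^2

Eigenvalues and multiplicities (the geometric multiplicity of λ is n − rank(A − λI), which equals the number of Jordan blocks for λ):
  λ = -4: algebraic multiplicity = 2, geometric multiplicity = 1
  λ = -2: algebraic multiplicity = 1, geometric multiplicity = 1

Determining the block sizes for each eigenvalue:
  λ = -4: one block (gm = 1), so the single block has size am = 2 → block sizes [2]
  λ = -2: one block (gm = 1), so the single block has size am = 1 → block sizes [1]

Assembling the blocks gives a Jordan form
J =
  [-4,  1,  0]
  [ 0, -4,  0]
  [ 0,  0, -2]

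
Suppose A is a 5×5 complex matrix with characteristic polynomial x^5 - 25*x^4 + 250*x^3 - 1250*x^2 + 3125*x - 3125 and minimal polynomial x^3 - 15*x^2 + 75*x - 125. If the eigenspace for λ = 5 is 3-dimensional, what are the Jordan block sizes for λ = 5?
Block sizes for λ = 5: [3, 1, 1]

Step 1 — from the characteristic polynomial, algebraic multiplicity of λ = 5 is 5. From dim ker(A − (5)·I) = 3, there are exactly 3 Jordan blocks for λ = 5.
Step 2 — from the minimal polynomial, the factor (x − 5)^3 tells us the largest block for λ = 5 has size 3.
Step 3 — with total size 5, 3 blocks, and largest block 3, the block sizes (in nonincreasing order) are [3, 1, 1].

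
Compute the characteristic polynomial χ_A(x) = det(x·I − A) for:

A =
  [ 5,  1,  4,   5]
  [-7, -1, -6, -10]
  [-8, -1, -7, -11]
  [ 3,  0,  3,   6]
x^4 - 3*x^3

Expanding det(x·I − A) (e.g. by cofactor expansion or by noting that A is similar to its Jordan form J, which has the same characteristic polynomial as A) gives
  χ_A(x) = x^4 - 3*x^3
which factors as x^3*(x - 3). The eigenvalues (with algebraic multiplicities) are λ = 0 with multiplicity 3, λ = 3 with multiplicity 1.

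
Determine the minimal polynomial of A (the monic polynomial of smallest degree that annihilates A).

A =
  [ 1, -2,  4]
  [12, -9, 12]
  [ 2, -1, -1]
x^2 + 6*x + 9

The characteristic polynomial is χ_A(x) = (x + 3)^3, so the eigenvalues are known. The minimal polynomial is
  m_A(x) = Π_λ (x − λ)^{k_λ}
where k_λ is the size of the *largest* Jordan block for λ (equivalently, the smallest k with (A − λI)^k v = 0 for every generalised eigenvector v of λ).

  λ = -3: largest Jordan block has size 2, contributing (x + 3)^2

So m_A(x) = (x + 3)^2 = x^2 + 6*x + 9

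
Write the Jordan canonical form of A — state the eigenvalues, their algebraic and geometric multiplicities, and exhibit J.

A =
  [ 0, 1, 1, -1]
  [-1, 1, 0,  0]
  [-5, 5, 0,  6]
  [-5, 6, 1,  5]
J_3(0) ⊕ J_1(6)

The characteristic polynomial is
  det(x·I − A) = x^4 - 6*x^3 = x^3*(x - 6)

Eigenvalues and multiplicities (the geometric multiplicity of λ is n − rank(A − λI), which equals the number of Jordan blocks for λ):
  λ = 0: algebraic multiplicity = 3, geometric multiplicity = 1
  λ = 6: algebraic multiplicity = 1, geometric multiplicity = 1

Determining the block sizes for each eigenvalue:
  λ = 0: one block (gm = 1), so the single block has size am = 3 → block sizes [3]
  λ = 6: one block (gm = 1), so the single block has size am = 1 → block sizes [1]

Assembling the blocks gives a Jordan form
J =
  [0, 1, 0, 0]
  [0, 0, 1, 0]
  [0, 0, 0, 0]
  [0, 0, 0, 6]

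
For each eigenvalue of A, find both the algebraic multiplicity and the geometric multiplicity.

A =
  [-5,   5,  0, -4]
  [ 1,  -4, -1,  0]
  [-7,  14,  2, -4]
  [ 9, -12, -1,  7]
λ = -1: alg = 3, geom = 1; λ = 3: alg = 1, geom = 1

Step 1 — factor the characteristic polynomial to read off the algebraic multiplicities:
  χ_A(x) = (x - 3)*(x + 1)^3

Step 2 — compute geometric multiplicities via the rank-nullity identity g(λ) = n − rank(A − λI):
  rank(A − (-1)·I) = 3, so dim ker(A − (-1)·I) = n − 3 = 1
  rank(A − (3)·I) = 3, so dim ker(A − (3)·I) = n − 3 = 1

Summary:
  λ = -1: algebraic multiplicity = 3, geometric multiplicity = 1
  λ = 3: algebraic multiplicity = 1, geometric multiplicity = 1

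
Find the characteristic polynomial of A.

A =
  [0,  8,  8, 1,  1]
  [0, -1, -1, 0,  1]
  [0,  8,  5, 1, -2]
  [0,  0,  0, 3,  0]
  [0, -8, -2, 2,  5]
x^5 - 12*x^4 + 54*x^3 - 108*x^2 + 81*x

Expanding det(x·I − A) (e.g. by cofactor expansion or by noting that A is similar to its Jordan form J, which has the same characteristic polynomial as A) gives
  χ_A(x) = x^5 - 12*x^4 + 54*x^3 - 108*x^2 + 81*x
which factors as x*(x - 3)^4. The eigenvalues (with algebraic multiplicities) are λ = 0 with multiplicity 1, λ = 3 with multiplicity 4.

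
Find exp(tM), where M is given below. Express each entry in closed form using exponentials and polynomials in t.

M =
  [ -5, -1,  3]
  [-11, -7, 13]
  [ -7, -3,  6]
e^{tM} =
  [-t^2*exp(-2*t)/2 - 3*t*exp(-2*t) + exp(-2*t), -t^2*exp(-2*t)/2 - t*exp(-2*t), t^2*exp(-2*t) + 3*t*exp(-2*t)]
  [-3*t^2*exp(-2*t)/2 - 11*t*exp(-2*t), -3*t^2*exp(-2*t)/2 - 5*t*exp(-2*t) + exp(-2*t), 3*t^2*exp(-2*t) + 13*t*exp(-2*t)]
  [-t^2*exp(-2*t) - 7*t*exp(-2*t), -t^2*exp(-2*t) - 3*t*exp(-2*t), 2*t^2*exp(-2*t) + 8*t*exp(-2*t) + exp(-2*t)]

Strategy: write M = P · J · P⁻¹ where J is a Jordan canonical form, so e^{tM} = P · e^{tJ} · P⁻¹, and e^{tJ} can be computed block-by-block.

M has Jordan form
J =
  [-2,  1,  0]
  [ 0, -2,  1]
  [ 0,  0, -2]
(up to reordering of blocks).

Per-block formulas:
  For a 3×3 Jordan block J_3(-2): exp(t · J_3(-2)) = e^(-2t)·(I + t·N + (t^2/2)·N^2), where N is the 3×3 nilpotent shift.

After assembling e^{tJ} and conjugating by P, we get:

e^{tM} =
  [-t^2*exp(-2*t)/2 - 3*t*exp(-2*t) + exp(-2*t), -t^2*exp(-2*t)/2 - t*exp(-2*t), t^2*exp(-2*t) + 3*t*exp(-2*t)]
  [-3*t^2*exp(-2*t)/2 - 11*t*exp(-2*t), -3*t^2*exp(-2*t)/2 - 5*t*exp(-2*t) + exp(-2*t), 3*t^2*exp(-2*t) + 13*t*exp(-2*t)]
  [-t^2*exp(-2*t) - 7*t*exp(-2*t), -t^2*exp(-2*t) - 3*t*exp(-2*t), 2*t^2*exp(-2*t) + 8*t*exp(-2*t) + exp(-2*t)]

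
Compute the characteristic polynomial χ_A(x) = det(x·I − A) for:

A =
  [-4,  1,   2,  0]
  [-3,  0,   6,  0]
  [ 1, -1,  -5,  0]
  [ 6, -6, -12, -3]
x^4 + 12*x^3 + 54*x^2 + 108*x + 81

Expanding det(x·I − A) (e.g. by cofactor expansion or by noting that A is similar to its Jordan form J, which has the same characteristic polynomial as A) gives
  χ_A(x) = x^4 + 12*x^3 + 54*x^2 + 108*x + 81
which factors as (x + 3)^4. The eigenvalues (with algebraic multiplicities) are λ = -3 with multiplicity 4.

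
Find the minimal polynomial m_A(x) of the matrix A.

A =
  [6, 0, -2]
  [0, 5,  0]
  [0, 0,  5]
x^2 - 11*x + 30

The characteristic polynomial is χ_A(x) = (x - 6)*(x - 5)^2, so the eigenvalues are known. The minimal polynomial is
  m_A(x) = Π_λ (x − λ)^{k_λ}
where k_λ is the size of the *largest* Jordan block for λ (equivalently, the smallest k with (A − λI)^k v = 0 for every generalised eigenvector v of λ).

  λ = 5: largest Jordan block has size 1, contributing (x − 5)
  λ = 6: largest Jordan block has size 1, contributing (x − 6)

So m_A(x) = (x - 6)*(x - 5) = x^2 - 11*x + 30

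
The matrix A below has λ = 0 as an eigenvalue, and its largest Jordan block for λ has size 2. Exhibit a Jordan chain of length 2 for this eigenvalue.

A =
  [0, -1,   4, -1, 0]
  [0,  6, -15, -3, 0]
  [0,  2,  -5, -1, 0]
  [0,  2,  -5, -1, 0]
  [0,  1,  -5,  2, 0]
A Jordan chain for λ = 0 of length 2:
v_1 = (-1, 6, 2, 2, 1)ᵀ
v_2 = (0, 1, 0, 0, 0)ᵀ

Let N = A − (0)·I. We want v_2 with N^2 v_2 = 0 but N^1 v_2 ≠ 0; then v_{j-1} := N · v_j for j = 2, …, 2.

Pick v_2 = (0, 1, 0, 0, 0)ᵀ.
Then v_1 = N · v_2 = (-1, 6, 2, 2, 1)ᵀ.

Sanity check: (A − (0)·I) v_1 = (0, 0, 0, 0, 0)ᵀ = 0. ✓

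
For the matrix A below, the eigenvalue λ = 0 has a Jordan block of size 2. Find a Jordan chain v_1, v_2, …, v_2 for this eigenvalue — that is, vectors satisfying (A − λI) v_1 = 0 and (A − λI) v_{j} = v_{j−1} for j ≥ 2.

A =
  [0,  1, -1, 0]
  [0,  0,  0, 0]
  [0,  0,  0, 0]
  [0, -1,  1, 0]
A Jordan chain for λ = 0 of length 2:
v_1 = (1, 0, 0, -1)ᵀ
v_2 = (0, 1, 0, 0)ᵀ

Let N = A − (0)·I. We want v_2 with N^2 v_2 = 0 but N^1 v_2 ≠ 0; then v_{j-1} := N · v_j for j = 2, …, 2.

Pick v_2 = (0, 1, 0, 0)ᵀ.
Then v_1 = N · v_2 = (1, 0, 0, -1)ᵀ.

Sanity check: (A − (0)·I) v_1 = (0, 0, 0, 0)ᵀ = 0. ✓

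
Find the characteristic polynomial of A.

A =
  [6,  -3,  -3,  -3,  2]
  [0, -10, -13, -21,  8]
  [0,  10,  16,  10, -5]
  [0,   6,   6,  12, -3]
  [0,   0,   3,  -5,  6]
x^5 - 30*x^4 + 360*x^3 - 2160*x^2 + 6480*x - 7776

Expanding det(x·I − A) (e.g. by cofactor expansion or by noting that A is similar to its Jordan form J, which has the same characteristic polynomial as A) gives
  χ_A(x) = x^5 - 30*x^4 + 360*x^3 - 2160*x^2 + 6480*x - 7776
which factors as (x - 6)^5. The eigenvalues (with algebraic multiplicities) are λ = 6 with multiplicity 5.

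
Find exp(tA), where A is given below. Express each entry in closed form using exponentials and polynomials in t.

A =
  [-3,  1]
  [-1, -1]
e^{tA} =
  [-t*exp(-2*t) + exp(-2*t), t*exp(-2*t)]
  [-t*exp(-2*t), t*exp(-2*t) + exp(-2*t)]

Strategy: write A = P · J · P⁻¹ where J is a Jordan canonical form, so e^{tA} = P · e^{tJ} · P⁻¹, and e^{tJ} can be computed block-by-block.

A has Jordan form
J =
  [-2,  1]
  [ 0, -2]
(up to reordering of blocks).

Per-block formulas:
  For a 2×2 Jordan block J_2(-2): exp(t · J_2(-2)) = e^(-2t)·(I + t·N), where N is the 2×2 nilpotent shift.

After assembling e^{tJ} and conjugating by P, we get:

e^{tA} =
  [-t*exp(-2*t) + exp(-2*t), t*exp(-2*t)]
  [-t*exp(-2*t), t*exp(-2*t) + exp(-2*t)]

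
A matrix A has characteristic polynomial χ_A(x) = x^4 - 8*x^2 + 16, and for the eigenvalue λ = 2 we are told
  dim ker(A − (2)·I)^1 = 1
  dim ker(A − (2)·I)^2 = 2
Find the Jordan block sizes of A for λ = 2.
Block sizes for λ = 2: [2]

From the dimensions of kernels of powers, the number of Jordan blocks of size at least j is d_j − d_{j−1} where d_j = dim ker(N^j) (with d_0 = 0). Computing the differences gives [1, 1].
The number of blocks of size exactly k is (#blocks of size ≥ k) − (#blocks of size ≥ k + 1), so the partition is: 1 block(s) of size 2.
In nonincreasing order the block sizes are [2].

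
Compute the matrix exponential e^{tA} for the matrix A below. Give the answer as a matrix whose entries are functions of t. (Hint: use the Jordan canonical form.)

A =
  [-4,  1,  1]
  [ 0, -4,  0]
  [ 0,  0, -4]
e^{tA} =
  [exp(-4*t), t*exp(-4*t), t*exp(-4*t)]
  [0, exp(-4*t), 0]
  [0, 0, exp(-4*t)]

Strategy: write A = P · J · P⁻¹ where J is a Jordan canonical form, so e^{tA} = P · e^{tJ} · P⁻¹, and e^{tJ} can be computed block-by-block.

A has Jordan form
J =
  [-4,  1,  0]
  [ 0, -4,  0]
  [ 0,  0, -4]
(up to reordering of blocks).

Per-block formulas:
  For a 2×2 Jordan block J_2(-4): exp(t · J_2(-4)) = e^(-4t)·(I + t·N), where N is the 2×2 nilpotent shift.
  For a 1×1 block at λ = -4: exp(t · [-4]) = [e^(-4t)].

After assembling e^{tJ} and conjugating by P, we get:

e^{tA} =
  [exp(-4*t), t*exp(-4*t), t*exp(-4*t)]
  [0, exp(-4*t), 0]
  [0, 0, exp(-4*t)]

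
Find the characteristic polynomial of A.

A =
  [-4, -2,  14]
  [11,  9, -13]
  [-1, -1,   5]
x^3 - 10*x^2 + 12*x + 72

Expanding det(x·I − A) (e.g. by cofactor expansion or by noting that A is similar to its Jordan form J, which has the same characteristic polynomial as A) gives
  χ_A(x) = x^3 - 10*x^2 + 12*x + 72
which factors as (x - 6)^2*(x + 2). The eigenvalues (with algebraic multiplicities) are λ = -2 with multiplicity 1, λ = 6 with multiplicity 2.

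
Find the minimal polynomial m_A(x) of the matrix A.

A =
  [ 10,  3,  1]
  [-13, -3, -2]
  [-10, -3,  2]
x^3 - 9*x^2 + 27*x - 27

The characteristic polynomial is χ_A(x) = (x - 3)^3, so the eigenvalues are known. The minimal polynomial is
  m_A(x) = Π_λ (x − λ)^{k_λ}
where k_λ is the size of the *largest* Jordan block for λ (equivalently, the smallest k with (A − λI)^k v = 0 for every generalised eigenvector v of λ).

  λ = 3: largest Jordan block has size 3, contributing (x − 3)^3

So m_A(x) = (x - 3)^3 = x^3 - 9*x^2 + 27*x - 27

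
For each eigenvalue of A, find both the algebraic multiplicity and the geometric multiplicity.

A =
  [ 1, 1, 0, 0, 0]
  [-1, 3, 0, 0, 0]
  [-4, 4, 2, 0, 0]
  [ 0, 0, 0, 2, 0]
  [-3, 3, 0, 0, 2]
λ = 2: alg = 5, geom = 4

Step 1 — factor the characteristic polynomial to read off the algebraic multiplicities:
  χ_A(x) = (x - 2)^5

Step 2 — compute geometric multiplicities via the rank-nullity identity g(λ) = n − rank(A − λI):
  rank(A − (2)·I) = 1, so dim ker(A − (2)·I) = n − 1 = 4

Summary:
  λ = 2: algebraic multiplicity = 5, geometric multiplicity = 4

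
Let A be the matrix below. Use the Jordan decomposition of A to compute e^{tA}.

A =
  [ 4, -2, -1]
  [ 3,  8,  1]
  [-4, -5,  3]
e^{tA} =
  [-t^2*exp(5*t)/2 - t*exp(5*t) + exp(5*t), t^2*exp(5*t)/2 - 2*t*exp(5*t), t^2*exp(5*t)/2 - t*exp(5*t)]
  [t^2*exp(5*t) + 3*t*exp(5*t), -t^2*exp(5*t) + 3*t*exp(5*t) + exp(5*t), -t^2*exp(5*t) + t*exp(5*t)]
  [-3*t^2*exp(5*t)/2 - 4*t*exp(5*t), 3*t^2*exp(5*t)/2 - 5*t*exp(5*t), 3*t^2*exp(5*t)/2 - 2*t*exp(5*t) + exp(5*t)]

Strategy: write A = P · J · P⁻¹ where J is a Jordan canonical form, so e^{tA} = P · e^{tJ} · P⁻¹, and e^{tJ} can be computed block-by-block.

A has Jordan form
J =
  [5, 1, 0]
  [0, 5, 1]
  [0, 0, 5]
(up to reordering of blocks).

Per-block formulas:
  For a 3×3 Jordan block J_3(5): exp(t · J_3(5)) = e^(5t)·(I + t·N + (t^2/2)·N^2), where N is the 3×3 nilpotent shift.

After assembling e^{tJ} and conjugating by P, we get:

e^{tA} =
  [-t^2*exp(5*t)/2 - t*exp(5*t) + exp(5*t), t^2*exp(5*t)/2 - 2*t*exp(5*t), t^2*exp(5*t)/2 - t*exp(5*t)]
  [t^2*exp(5*t) + 3*t*exp(5*t), -t^2*exp(5*t) + 3*t*exp(5*t) + exp(5*t), -t^2*exp(5*t) + t*exp(5*t)]
  [-3*t^2*exp(5*t)/2 - 4*t*exp(5*t), 3*t^2*exp(5*t)/2 - 5*t*exp(5*t), 3*t^2*exp(5*t)/2 - 2*t*exp(5*t) + exp(5*t)]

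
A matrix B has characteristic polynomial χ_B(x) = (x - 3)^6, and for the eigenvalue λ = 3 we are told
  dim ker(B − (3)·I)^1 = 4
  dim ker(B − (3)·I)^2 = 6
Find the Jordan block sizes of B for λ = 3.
Block sizes for λ = 3: [2, 2, 1, 1]

From the dimensions of kernels of powers, the number of Jordan blocks of size at least j is d_j − d_{j−1} where d_j = dim ker(N^j) (with d_0 = 0). Computing the differences gives [4, 2].
The number of blocks of size exactly k is (#blocks of size ≥ k) − (#blocks of size ≥ k + 1), so the partition is: 2 block(s) of size 1, 2 block(s) of size 2.
In nonincreasing order the block sizes are [2, 2, 1, 1].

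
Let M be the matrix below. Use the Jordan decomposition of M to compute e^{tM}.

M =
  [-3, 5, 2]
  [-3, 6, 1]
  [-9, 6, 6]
e^{tM} =
  [3*t^2*exp(3*t)/2 - 6*t*exp(3*t) + exp(3*t), -3*t^2*exp(3*t)/2 + 5*t*exp(3*t), -t^2*exp(3*t)/2 + 2*t*exp(3*t)]
  [-3*t*exp(3*t), 3*t*exp(3*t) + exp(3*t), t*exp(3*t)]
  [9*t^2*exp(3*t)/2 - 9*t*exp(3*t), -9*t^2*exp(3*t)/2 + 6*t*exp(3*t), -3*t^2*exp(3*t)/2 + 3*t*exp(3*t) + exp(3*t)]

Strategy: write M = P · J · P⁻¹ where J is a Jordan canonical form, so e^{tM} = P · e^{tJ} · P⁻¹, and e^{tJ} can be computed block-by-block.

M has Jordan form
J =
  [3, 1, 0]
  [0, 3, 1]
  [0, 0, 3]
(up to reordering of blocks).

Per-block formulas:
  For a 3×3 Jordan block J_3(3): exp(t · J_3(3)) = e^(3t)·(I + t·N + (t^2/2)·N^2), where N is the 3×3 nilpotent shift.

After assembling e^{tJ} and conjugating by P, we get:

e^{tM} =
  [3*t^2*exp(3*t)/2 - 6*t*exp(3*t) + exp(3*t), -3*t^2*exp(3*t)/2 + 5*t*exp(3*t), -t^2*exp(3*t)/2 + 2*t*exp(3*t)]
  [-3*t*exp(3*t), 3*t*exp(3*t) + exp(3*t), t*exp(3*t)]
  [9*t^2*exp(3*t)/2 - 9*t*exp(3*t), -9*t^2*exp(3*t)/2 + 6*t*exp(3*t), -3*t^2*exp(3*t)/2 + 3*t*exp(3*t) + exp(3*t)]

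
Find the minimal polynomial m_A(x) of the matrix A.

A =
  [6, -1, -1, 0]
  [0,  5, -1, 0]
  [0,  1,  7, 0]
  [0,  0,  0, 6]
x^2 - 12*x + 36

The characteristic polynomial is χ_A(x) = (x - 6)^4, so the eigenvalues are known. The minimal polynomial is
  m_A(x) = Π_λ (x − λ)^{k_λ}
where k_λ is the size of the *largest* Jordan block for λ (equivalently, the smallest k with (A − λI)^k v = 0 for every generalised eigenvector v of λ).

  λ = 6: largest Jordan block has size 2, contributing (x − 6)^2

So m_A(x) = (x - 6)^2 = x^2 - 12*x + 36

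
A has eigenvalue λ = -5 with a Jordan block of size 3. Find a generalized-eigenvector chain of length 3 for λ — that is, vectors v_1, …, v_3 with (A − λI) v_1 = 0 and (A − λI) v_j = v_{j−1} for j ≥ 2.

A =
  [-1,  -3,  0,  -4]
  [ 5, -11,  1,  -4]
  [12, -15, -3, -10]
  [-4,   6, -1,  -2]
A Jordan chain for λ = -5 of length 3:
v_1 = (-1, 0, 1, -1)ᵀ
v_2 = (1, -1, -3, 2)ᵀ
v_3 = (1, 1, 0, 0)ᵀ

Let N = A − (-5)·I. We want v_3 with N^3 v_3 = 0 but N^2 v_3 ≠ 0; then v_{j-1} := N · v_j for j = 3, …, 2.

Pick v_3 = (1, 1, 0, 0)ᵀ.
Then v_2 = N · v_3 = (1, -1, -3, 2)ᵀ.
Then v_1 = N · v_2 = (-1, 0, 1, -1)ᵀ.

Sanity check: (A − (-5)·I) v_1 = (0, 0, 0, 0)ᵀ = 0. ✓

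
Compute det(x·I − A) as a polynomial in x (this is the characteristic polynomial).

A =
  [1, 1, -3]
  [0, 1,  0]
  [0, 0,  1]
x^3 - 3*x^2 + 3*x - 1

Expanding det(x·I − A) (e.g. by cofactor expansion or by noting that A is similar to its Jordan form J, which has the same characteristic polynomial as A) gives
  χ_A(x) = x^3 - 3*x^2 + 3*x - 1
which factors as (x - 1)^3. The eigenvalues (with algebraic multiplicities) are λ = 1 with multiplicity 3.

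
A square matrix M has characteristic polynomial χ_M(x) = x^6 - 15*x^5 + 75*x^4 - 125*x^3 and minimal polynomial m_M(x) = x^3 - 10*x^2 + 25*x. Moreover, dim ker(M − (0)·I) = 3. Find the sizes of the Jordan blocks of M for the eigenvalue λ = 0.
Block sizes for λ = 0: [1, 1, 1]

Step 1 — from the characteristic polynomial, algebraic multiplicity of λ = 0 is 3. From dim ker(M − (0)·I) = 3, there are exactly 3 Jordan blocks for λ = 0.
Step 2 — from the minimal polynomial, the factor (x − 0) tells us the largest block for λ = 0 has size 1.
Step 3 — with total size 3, 3 blocks, and largest block 1, the block sizes (in nonincreasing order) are [1, 1, 1].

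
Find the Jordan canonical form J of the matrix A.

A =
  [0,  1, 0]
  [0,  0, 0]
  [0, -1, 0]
J_2(0) ⊕ J_1(0)

The characteristic polynomial is
  det(x·I − A) = x^3

Eigenvalues and multiplicities (the geometric multiplicity of λ is n − rank(A − λI), which equals the number of Jordan blocks for λ):
  λ = 0: algebraic multiplicity = 3, geometric multiplicity = 2

Determining the block sizes for each eigenvalue:
  λ = 0: 2 blocks summing to 3 forces exactly one block of size 2 and the rest size 1 → block sizes [2, 1]

Assembling the blocks gives a Jordan form
J =
  [0, 1, 0]
  [0, 0, 0]
  [0, 0, 0]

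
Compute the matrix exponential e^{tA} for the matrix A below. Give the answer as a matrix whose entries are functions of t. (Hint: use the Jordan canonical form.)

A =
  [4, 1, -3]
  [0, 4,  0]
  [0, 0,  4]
e^{tA} =
  [exp(4*t), t*exp(4*t), -3*t*exp(4*t)]
  [0, exp(4*t), 0]
  [0, 0, exp(4*t)]

Strategy: write A = P · J · P⁻¹ where J is a Jordan canonical form, so e^{tA} = P · e^{tJ} · P⁻¹, and e^{tJ} can be computed block-by-block.

A has Jordan form
J =
  [4, 1, 0]
  [0, 4, 0]
  [0, 0, 4]
(up to reordering of blocks).

Per-block formulas:
  For a 2×2 Jordan block J_2(4): exp(t · J_2(4)) = e^(4t)·(I + t·N), where N is the 2×2 nilpotent shift.
  For a 1×1 block at λ = 4: exp(t · [4]) = [e^(4t)].

After assembling e^{tJ} and conjugating by P, we get:

e^{tA} =
  [exp(4*t), t*exp(4*t), -3*t*exp(4*t)]
  [0, exp(4*t), 0]
  [0, 0, exp(4*t)]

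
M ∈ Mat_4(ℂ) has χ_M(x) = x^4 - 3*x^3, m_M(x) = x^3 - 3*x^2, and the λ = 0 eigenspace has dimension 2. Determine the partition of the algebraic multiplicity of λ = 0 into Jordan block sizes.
Block sizes for λ = 0: [2, 1]

Step 1 — from the characteristic polynomial, algebraic multiplicity of λ = 0 is 3. From dim ker(M − (0)·I) = 2, there are exactly 2 Jordan blocks for λ = 0.
Step 2 — from the minimal polynomial, the factor (x − 0)^2 tells us the largest block for λ = 0 has size 2.
Step 3 — with total size 3, 2 blocks, and largest block 2, the block sizes (in nonincreasing order) are [2, 1].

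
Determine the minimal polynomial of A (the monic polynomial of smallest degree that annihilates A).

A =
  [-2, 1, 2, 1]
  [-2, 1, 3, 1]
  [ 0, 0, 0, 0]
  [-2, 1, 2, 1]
x^3

The characteristic polynomial is χ_A(x) = x^4, so the eigenvalues are known. The minimal polynomial is
  m_A(x) = Π_λ (x − λ)^{k_λ}
where k_λ is the size of the *largest* Jordan block for λ (equivalently, the smallest k with (A − λI)^k v = 0 for every generalised eigenvector v of λ).

  λ = 0: largest Jordan block has size 3, contributing (x − 0)^3

So m_A(x) = x^3 = x^3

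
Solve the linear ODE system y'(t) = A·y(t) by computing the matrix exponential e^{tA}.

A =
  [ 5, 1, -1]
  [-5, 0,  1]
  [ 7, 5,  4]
e^{tA} =
  [-4*t^2*exp(3*t) + 2*t*exp(3*t) + exp(3*t), -3*t^2*exp(3*t) + t*exp(3*t), -t^2*exp(3*t) - t*exp(3*t)]
  [6*t^2*exp(3*t) - 5*t*exp(3*t), 9*t^2*exp(3*t)/2 - 3*t*exp(3*t) + exp(3*t), 3*t^2*exp(3*t)/2 + t*exp(3*t)]
  [-2*t^2*exp(3*t) + 7*t*exp(3*t), -3*t^2*exp(3*t)/2 + 5*t*exp(3*t), -t^2*exp(3*t)/2 + t*exp(3*t) + exp(3*t)]

Strategy: write A = P · J · P⁻¹ where J is a Jordan canonical form, so e^{tA} = P · e^{tJ} · P⁻¹, and e^{tJ} can be computed block-by-block.

A has Jordan form
J =
  [3, 1, 0]
  [0, 3, 1]
  [0, 0, 3]
(up to reordering of blocks).

Per-block formulas:
  For a 3×3 Jordan block J_3(3): exp(t · J_3(3)) = e^(3t)·(I + t·N + (t^2/2)·N^2), where N is the 3×3 nilpotent shift.

After assembling e^{tJ} and conjugating by P, we get:

e^{tA} =
  [-4*t^2*exp(3*t) + 2*t*exp(3*t) + exp(3*t), -3*t^2*exp(3*t) + t*exp(3*t), -t^2*exp(3*t) - t*exp(3*t)]
  [6*t^2*exp(3*t) - 5*t*exp(3*t), 9*t^2*exp(3*t)/2 - 3*t*exp(3*t) + exp(3*t), 3*t^2*exp(3*t)/2 + t*exp(3*t)]
  [-2*t^2*exp(3*t) + 7*t*exp(3*t), -3*t^2*exp(3*t)/2 + 5*t*exp(3*t), -t^2*exp(3*t)/2 + t*exp(3*t) + exp(3*t)]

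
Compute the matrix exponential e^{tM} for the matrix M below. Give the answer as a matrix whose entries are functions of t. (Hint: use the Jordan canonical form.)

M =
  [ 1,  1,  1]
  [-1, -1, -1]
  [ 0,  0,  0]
e^{tM} =
  [t + 1, t, t]
  [-t, 1 - t, -t]
  [0, 0, 1]

Strategy: write M = P · J · P⁻¹ where J is a Jordan canonical form, so e^{tM} = P · e^{tJ} · P⁻¹, and e^{tJ} can be computed block-by-block.

M has Jordan form
J =
  [0, 1, 0]
  [0, 0, 0]
  [0, 0, 0]
(up to reordering of blocks).

Per-block formulas:
  For a 1×1 block at λ = 0: exp(t · [0]) = [e^(0t)].
  For a 2×2 Jordan block J_2(0): exp(t · J_2(0)) = e^(0t)·(I + t·N), where N is the 2×2 nilpotent shift.

After assembling e^{tJ} and conjugating by P, we get:

e^{tM} =
  [t + 1, t, t]
  [-t, 1 - t, -t]
  [0, 0, 1]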